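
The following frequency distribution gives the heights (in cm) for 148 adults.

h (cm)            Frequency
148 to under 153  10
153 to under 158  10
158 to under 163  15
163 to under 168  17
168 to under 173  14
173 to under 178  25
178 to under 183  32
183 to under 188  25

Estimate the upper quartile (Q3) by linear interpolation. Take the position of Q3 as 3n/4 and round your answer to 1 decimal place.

181.1

Cumulative frequencies: 10, 20, 35, 52, 66, 91, 123, 148
n = 148; position = 3n/4 = 111.
This falls in the class 178 to under 183: L = 178, F = 91, f = 32, h = 5.
Upper quartile ≈ 178 + ((111 − 91) / 32) × 5 = 181.1250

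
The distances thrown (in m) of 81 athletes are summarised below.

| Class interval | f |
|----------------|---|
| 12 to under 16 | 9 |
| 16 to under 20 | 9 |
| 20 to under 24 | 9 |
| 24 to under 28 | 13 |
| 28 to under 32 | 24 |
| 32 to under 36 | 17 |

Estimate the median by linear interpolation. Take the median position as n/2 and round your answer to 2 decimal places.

Cumulative frequencies: 9, 18, 27, 40, 64, 81
n = 81; position = n/2 = 40.5.
This falls in the class 28 to under 32: L = 28, F = 40, f = 24, h = 4.
Median ≈ 28 + ((40.5 − 40) / 24) × 4 = 28.0833

28.08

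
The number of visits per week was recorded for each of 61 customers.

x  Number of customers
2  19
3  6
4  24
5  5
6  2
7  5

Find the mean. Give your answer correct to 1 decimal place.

3.7

Values: 2, 3, 4, 5, 6, 7
Σfx = 19×2 + 6×3 + 24×4 + 5×5 + 2×6 + 5×7 = 224
n = Σf = 61
Mean = 224 / 61 = 3.6721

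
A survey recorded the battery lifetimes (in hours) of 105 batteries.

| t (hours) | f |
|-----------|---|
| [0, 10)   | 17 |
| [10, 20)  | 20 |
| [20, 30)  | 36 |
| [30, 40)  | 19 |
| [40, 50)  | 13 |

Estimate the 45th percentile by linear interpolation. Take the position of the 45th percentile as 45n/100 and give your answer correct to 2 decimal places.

22.85

Cumulative frequencies: 17, 37, 73, 92, 105
n = 105; position = 45n/100 = 47.25.
This falls in the class [20, 30): L = 20, F = 37, f = 36, h = 10.
45th percentile ≈ 20 + ((47.25 − 37) / 36) × 10 = 22.8472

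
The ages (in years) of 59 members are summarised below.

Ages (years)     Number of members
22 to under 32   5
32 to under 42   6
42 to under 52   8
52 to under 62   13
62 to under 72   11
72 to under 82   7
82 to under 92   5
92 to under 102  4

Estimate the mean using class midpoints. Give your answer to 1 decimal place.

60.6

Midpoints: 27, 37, 47, 57, 67, 77, 87, 97
Σfm = 5×27 + 6×37 + 8×47 + 13×57 + 11×67 + 7×77 + 5×87 + 4×97 = 3573
n = Σf = 59
Mean = 3573 / 59 = 60.5593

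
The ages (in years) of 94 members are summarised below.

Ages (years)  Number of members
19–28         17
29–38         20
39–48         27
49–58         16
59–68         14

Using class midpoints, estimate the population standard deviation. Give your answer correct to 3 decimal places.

13.003

Midpoints: 23.5, 33.5, 43.5, 53.5, 63.5
n = 94, Σfm = 3989, mean = 42.4362
Σfm² = 185171.5
Σf(m − x̄)² = Σfm² − (Σfm)²/n = 185171.5 − 3989²/94 = 15893.6170
Population variance = 15893.6170 / 94 = 169.0810
Standard deviation = √169.0810 = 13.0031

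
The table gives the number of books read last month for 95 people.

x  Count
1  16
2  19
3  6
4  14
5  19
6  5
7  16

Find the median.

Cumulative frequencies: 16, 35, 41, 55, 74, 79, 95
n = 95, so the median is the value in position (n+1)/2 = 48.
Position 48 falls at value 4.

4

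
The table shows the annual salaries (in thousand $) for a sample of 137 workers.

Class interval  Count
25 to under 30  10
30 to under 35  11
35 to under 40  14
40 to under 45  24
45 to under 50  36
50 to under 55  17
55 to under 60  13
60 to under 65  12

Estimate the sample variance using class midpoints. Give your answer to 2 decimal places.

92.01

Midpoints: 27.5, 32.5, 37.5, 42.5, 47.5, 52.5, 57.5, 62.5
n = 137, Σfm = 6277.5, mean = 45.8212
Σfm² = 300156.25
Σf(m − x̄)² = Σfm² − (Σfm)²/n = 300156.25 − 6277.5²/137 = 12513.8686
Sample variance = 12513.8686 / 136 = 92.0137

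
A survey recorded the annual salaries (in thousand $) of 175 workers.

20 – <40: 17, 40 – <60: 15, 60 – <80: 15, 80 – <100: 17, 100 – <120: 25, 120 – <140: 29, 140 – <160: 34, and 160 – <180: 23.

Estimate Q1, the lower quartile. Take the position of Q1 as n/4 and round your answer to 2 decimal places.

Cumulative frequencies: 17, 32, 47, 64, 89, 118, 152, 175
n = 175; position = n/4 = 43.75.
This falls in the class 60 – <80: L = 60, F = 32, f = 15, h = 20.
Lower quartile ≈ 60 + ((43.75 − 32) / 15) × 20 = 75.6667

75.67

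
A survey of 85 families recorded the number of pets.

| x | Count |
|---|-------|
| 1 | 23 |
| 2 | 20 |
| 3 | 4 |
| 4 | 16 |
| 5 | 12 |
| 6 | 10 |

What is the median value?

2

Cumulative frequencies: 23, 43, 47, 63, 75, 85
n = 85, so the median is the value in position (n+1)/2 = 43.
Position 43 falls at value 2.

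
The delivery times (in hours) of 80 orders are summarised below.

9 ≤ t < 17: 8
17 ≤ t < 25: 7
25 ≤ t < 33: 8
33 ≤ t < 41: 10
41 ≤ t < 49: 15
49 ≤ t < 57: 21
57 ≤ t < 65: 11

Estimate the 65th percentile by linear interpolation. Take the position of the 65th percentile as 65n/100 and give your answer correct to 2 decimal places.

50.52

Cumulative frequencies: 8, 15, 23, 33, 48, 69, 80
n = 80; position = 65n/100 = 52.
This falls in the class 49 ≤ t < 57: L = 49, F = 48, f = 21, h = 8.
65th percentile ≈ 49 + ((52 − 48) / 21) × 8 = 50.5238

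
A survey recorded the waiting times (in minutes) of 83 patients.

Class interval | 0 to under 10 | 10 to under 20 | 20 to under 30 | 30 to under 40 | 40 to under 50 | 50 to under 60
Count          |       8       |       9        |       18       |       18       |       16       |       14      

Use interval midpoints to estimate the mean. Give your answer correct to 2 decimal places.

Midpoints: 5, 15, 25, 35, 45, 55
Σfm = 8×5 + 9×15 + 18×25 + 18×35 + 16×45 + 14×55 = 2745
n = Σf = 83
Mean = 2745 / 83 = 33.0723

33.07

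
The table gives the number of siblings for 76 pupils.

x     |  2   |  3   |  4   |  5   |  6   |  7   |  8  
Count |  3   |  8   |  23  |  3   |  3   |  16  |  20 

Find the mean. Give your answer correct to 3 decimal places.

5.618

Values: 2, 3, 4, 5, 6, 7, 8
Σfx = 3×2 + 8×3 + 23×4 + 3×5 + 3×6 + 16×7 + 20×8 = 427
n = Σf = 76
Mean = 427 / 76 = 5.6184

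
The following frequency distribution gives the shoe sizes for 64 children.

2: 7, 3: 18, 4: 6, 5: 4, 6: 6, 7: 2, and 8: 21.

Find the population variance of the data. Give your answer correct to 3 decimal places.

Values: 2, 3, 4, 5, 6, 7, 8
n = 64, Σfx = 330, mean = 5.1562
Σfx² = 2044
Σf(x − x̄)² = Σfx² − (Σfx)²/n = 2044 − 330²/64 = 342.4375
Population variance = 342.4375 / 64 = 5.3506

5.351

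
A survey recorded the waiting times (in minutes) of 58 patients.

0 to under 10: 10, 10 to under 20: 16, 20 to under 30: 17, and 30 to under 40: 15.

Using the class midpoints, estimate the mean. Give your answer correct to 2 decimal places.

21.38

Midpoints: 5, 15, 25, 35
Σfm = 10×5 + 16×15 + 17×25 + 15×35 = 1240
n = Σf = 58
Mean = 1240 / 58 = 21.3793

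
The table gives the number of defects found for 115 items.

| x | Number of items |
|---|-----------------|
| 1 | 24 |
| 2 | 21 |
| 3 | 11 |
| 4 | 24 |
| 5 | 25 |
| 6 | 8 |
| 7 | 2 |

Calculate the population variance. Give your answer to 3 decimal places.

Values: 1, 2, 3, 4, 5, 6, 7
n = 115, Σfx = 382, mean = 3.3217
Σfx² = 1602
Σf(x − x̄)² = Σfx² − (Σfx)²/n = 1602 − 382²/115 = 333.0957
Population variance = 333.0957 / 115 = 2.8965

2.896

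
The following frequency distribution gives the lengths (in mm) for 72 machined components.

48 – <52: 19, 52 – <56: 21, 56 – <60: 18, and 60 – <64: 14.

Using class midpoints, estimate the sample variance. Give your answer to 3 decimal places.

Midpoints: 50, 54, 58, 62
n = 72, Σfm = 3996, mean = 55.5000
Σfm² = 223104
Σf(m − x̄)² = Σfm² − (Σfm)²/n = 223104 − 3996²/72 = 1326.0000
Sample variance = 1326.0000 / 71 = 18.6761

18.676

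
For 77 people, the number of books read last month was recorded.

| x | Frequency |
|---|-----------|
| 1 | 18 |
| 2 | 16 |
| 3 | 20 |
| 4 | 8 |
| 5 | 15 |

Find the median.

Cumulative frequencies: 18, 34, 54, 62, 77
n = 77, so the median is the value in position (n+1)/2 = 39.
Position 39 falls at value 3.

3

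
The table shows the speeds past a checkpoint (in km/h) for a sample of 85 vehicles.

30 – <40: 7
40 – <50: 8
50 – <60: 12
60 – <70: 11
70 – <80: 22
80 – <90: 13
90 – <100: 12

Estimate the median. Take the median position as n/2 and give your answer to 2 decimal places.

72.05

Cumulative frequencies: 7, 15, 27, 38, 60, 73, 85
n = 85; position = n/2 = 42.5.
This falls in the class 70 – <80: L = 70, F = 38, f = 22, h = 10.
Median ≈ 70 + ((42.5 − 38) / 22) × 10 = 72.0455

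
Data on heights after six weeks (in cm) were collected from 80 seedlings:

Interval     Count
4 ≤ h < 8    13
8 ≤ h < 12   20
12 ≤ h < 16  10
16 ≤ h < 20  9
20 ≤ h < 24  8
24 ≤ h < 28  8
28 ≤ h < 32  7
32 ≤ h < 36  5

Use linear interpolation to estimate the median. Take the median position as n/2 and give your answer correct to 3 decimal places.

14.800

Cumulative frequencies: 13, 33, 43, 52, 60, 68, 75, 80
n = 80; position = n/2 = 40.
This falls in the class 12 ≤ h < 16: L = 12, F = 33, f = 10, h = 4.
Median ≈ 12 + ((40 − 33) / 10) × 4 = 14.8000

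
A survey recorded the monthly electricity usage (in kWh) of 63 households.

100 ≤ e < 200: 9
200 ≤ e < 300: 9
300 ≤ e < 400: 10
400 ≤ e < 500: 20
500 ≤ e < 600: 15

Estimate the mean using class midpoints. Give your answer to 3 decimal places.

386.508

Midpoints: 150, 250, 350, 450, 550
Σfm = 9×150 + 9×250 + 10×350 + 20×450 + 15×550 = 24350
n = Σf = 63
Mean = 24350 / 63 = 386.5079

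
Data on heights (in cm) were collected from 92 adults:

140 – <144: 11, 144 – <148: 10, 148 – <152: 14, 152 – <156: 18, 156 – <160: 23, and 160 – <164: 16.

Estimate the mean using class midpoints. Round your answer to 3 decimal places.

153.478

Midpoints: 142, 146, 150, 154, 158, 162
Σfm = 11×142 + 10×146 + 14×150 + 18×154 + 23×158 + 16×162 = 14120
n = Σf = 92
Mean = 14120 / 92 = 153.4783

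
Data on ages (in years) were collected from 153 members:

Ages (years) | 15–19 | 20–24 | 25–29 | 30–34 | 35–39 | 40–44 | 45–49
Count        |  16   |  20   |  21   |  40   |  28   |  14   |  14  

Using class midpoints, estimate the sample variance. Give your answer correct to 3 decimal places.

Midpoints: 17, 22, 27, 32, 37, 42, 47
n = 153, Σfm = 4841, mean = 31.6405
Σfm² = 164527
Σf(m − x̄)² = Σfm² − (Σfm)²/n = 164527 − 4841²/153 = 11355.2288
Sample variance = 11355.2288 / 152 = 74.7055

74.705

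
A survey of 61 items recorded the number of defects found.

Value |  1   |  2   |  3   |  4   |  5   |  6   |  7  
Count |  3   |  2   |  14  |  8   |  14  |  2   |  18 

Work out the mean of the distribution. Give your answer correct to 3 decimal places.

4.738

Values: 1, 2, 3, 4, 5, 6, 7
Σfx = 3×1 + 2×2 + 14×3 + 8×4 + 14×5 + 2×6 + 18×7 = 289
n = Σf = 61
Mean = 289 / 61 = 4.7377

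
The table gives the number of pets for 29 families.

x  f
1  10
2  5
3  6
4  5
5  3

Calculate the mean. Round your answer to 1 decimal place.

2.5

Values: 1, 2, 3, 4, 5
Σfx = 10×1 + 5×2 + 6×3 + 5×4 + 3×5 = 73
n = Σf = 29
Mean = 73 / 29 = 2.5172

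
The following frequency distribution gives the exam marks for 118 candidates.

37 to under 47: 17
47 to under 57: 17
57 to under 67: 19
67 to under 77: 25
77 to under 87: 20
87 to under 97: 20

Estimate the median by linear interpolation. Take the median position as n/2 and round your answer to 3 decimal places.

Cumulative frequencies: 17, 34, 53, 78, 98, 118
n = 118; position = n/2 = 59.
This falls in the class 67 to under 77: L = 67, F = 53, f = 25, h = 10.
Median ≈ 67 + ((59 − 53) / 25) × 10 = 69.4000

69.400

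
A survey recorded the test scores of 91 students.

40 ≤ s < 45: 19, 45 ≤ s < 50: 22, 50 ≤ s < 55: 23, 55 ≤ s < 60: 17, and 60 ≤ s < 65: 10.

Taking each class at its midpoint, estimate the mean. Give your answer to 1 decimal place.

51.2

Midpoints: 42.5, 47.5, 52.5, 57.5, 62.5
Σfm = 19×42.5 + 22×47.5 + 23×52.5 + 17×57.5 + 10×62.5 = 4662.5
n = Σf = 91
Mean = 4662.5 / 91 = 51.2363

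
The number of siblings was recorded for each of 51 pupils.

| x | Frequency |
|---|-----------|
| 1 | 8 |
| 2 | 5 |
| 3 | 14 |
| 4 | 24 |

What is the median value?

3

Cumulative frequencies: 8, 13, 27, 51
n = 51, so the median is the value in position (n+1)/2 = 26.
Position 26 falls at value 3.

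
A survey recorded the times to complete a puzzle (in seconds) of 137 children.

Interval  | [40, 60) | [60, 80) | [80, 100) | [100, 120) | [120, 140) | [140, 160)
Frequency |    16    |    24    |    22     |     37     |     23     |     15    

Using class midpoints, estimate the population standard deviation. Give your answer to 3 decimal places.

30.286

Midpoints: 50, 70, 90, 110, 130, 150
n = 137, Σfm = 13770, mean = 100.5109
Σfm² = 1509700
Σf(m − x̄)² = Σfm² − (Σfm)²/n = 1509700 − 13770²/137 = 125664.2336
Population variance = 125664.2336 / 137 = 917.2572
Standard deviation = √917.2572 = 30.2863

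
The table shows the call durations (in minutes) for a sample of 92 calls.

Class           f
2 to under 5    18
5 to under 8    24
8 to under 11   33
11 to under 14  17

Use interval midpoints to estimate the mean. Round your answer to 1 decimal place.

Midpoints: 3.5, 6.5, 9.5, 12.5
Σfm = 18×3.5 + 24×6.5 + 33×9.5 + 17×12.5 = 745
n = Σf = 92
Mean = 745 / 92 = 8.0978

8.1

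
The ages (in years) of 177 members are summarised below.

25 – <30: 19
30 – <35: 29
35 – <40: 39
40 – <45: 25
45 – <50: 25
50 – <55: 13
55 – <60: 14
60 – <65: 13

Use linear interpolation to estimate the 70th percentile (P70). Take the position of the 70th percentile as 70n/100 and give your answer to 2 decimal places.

47.38

Cumulative frequencies: 19, 48, 87, 112, 137, 150, 164, 177
n = 177; position = 70n/100 = 123.9.
This falls in the class 45 – <50: L = 45, F = 112, f = 25, h = 5.
70th percentile ≈ 45 + ((123.9 − 112) / 25) × 5 = 47.3800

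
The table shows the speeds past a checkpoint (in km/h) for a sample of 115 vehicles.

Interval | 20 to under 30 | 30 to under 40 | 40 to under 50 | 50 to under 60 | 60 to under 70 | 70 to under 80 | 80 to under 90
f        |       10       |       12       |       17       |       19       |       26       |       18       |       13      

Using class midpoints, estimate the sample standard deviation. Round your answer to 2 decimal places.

17.82

Midpoints: 25, 35, 45, 55, 65, 75, 85
n = 115, Σfm = 6625, mean = 57.6087
Σfm² = 417875
Σf(m − x̄)² = Σfm² − (Σfm)²/n = 417875 − 6625²/115 = 36217.3913
Sample variance = 36217.3913 / 114 = 317.6964
Standard deviation = √317.6964 = 17.8240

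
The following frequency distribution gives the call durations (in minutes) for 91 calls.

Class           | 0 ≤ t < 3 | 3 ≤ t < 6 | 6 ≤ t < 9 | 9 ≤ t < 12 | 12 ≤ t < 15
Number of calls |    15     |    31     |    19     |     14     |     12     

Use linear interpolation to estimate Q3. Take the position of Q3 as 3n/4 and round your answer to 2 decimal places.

9.70

Cumulative frequencies: 15, 46, 65, 79, 91
n = 91; position = 3n/4 = 68.25.
This falls in the class 9 ≤ t < 12: L = 9, F = 65, f = 14, h = 3.
Upper quartile ≈ 9 + ((68.25 − 65) / 14) × 3 = 9.6964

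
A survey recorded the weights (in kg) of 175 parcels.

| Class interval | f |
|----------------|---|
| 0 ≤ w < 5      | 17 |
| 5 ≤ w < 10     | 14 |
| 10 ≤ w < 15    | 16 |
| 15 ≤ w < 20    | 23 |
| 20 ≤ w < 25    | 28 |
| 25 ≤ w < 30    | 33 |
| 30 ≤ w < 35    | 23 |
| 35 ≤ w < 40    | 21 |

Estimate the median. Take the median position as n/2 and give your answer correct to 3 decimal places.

23.125

Cumulative frequencies: 17, 31, 47, 70, 98, 131, 154, 175
n = 175; position = n/2 = 87.5.
This falls in the class 20 ≤ w < 25: L = 20, F = 70, f = 28, h = 5.
Median ≈ 20 + ((87.5 − 70) / 28) × 5 = 23.1250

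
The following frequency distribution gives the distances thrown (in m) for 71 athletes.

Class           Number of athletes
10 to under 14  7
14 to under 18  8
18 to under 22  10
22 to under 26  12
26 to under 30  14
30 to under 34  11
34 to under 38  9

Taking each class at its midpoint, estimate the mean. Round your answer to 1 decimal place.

24.9

Midpoints: 12, 16, 20, 24, 28, 32, 36
Σfm = 7×12 + 8×16 + 10×20 + 12×24 + 14×28 + 11×32 + 9×36 = 1768
n = Σf = 71
Mean = 1768 / 71 = 24.9014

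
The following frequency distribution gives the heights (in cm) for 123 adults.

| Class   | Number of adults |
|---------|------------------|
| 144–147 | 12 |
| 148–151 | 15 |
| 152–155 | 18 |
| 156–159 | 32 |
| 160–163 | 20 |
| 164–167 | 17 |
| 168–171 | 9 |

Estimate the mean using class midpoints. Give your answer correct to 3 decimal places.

Midpoints: 145.5, 149.5, 153.5, 157.5, 161.5, 165.5, 169.5
Σfm = 12×145.5 + 15×149.5 + 18×153.5 + 32×157.5 + 20×161.5 + 17×165.5 + 9×169.5 = 19360.5
n = Σf = 123
Mean = 19360.5 / 123 = 157.4024

157.402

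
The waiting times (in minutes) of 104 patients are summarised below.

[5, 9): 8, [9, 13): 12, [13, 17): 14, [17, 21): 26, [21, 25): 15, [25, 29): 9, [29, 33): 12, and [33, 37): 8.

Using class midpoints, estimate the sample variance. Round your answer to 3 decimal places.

63.126

Midpoints: 7, 11, 15, 19, 23, 27, 31, 35
n = 104, Σfm = 2132, mean = 20.5000
Σfm² = 50208
Σf(m − x̄)² = Σfm² − (Σfm)²/n = 50208 − 2132²/104 = 6502.0000
Sample variance = 6502.0000 / 103 = 63.1262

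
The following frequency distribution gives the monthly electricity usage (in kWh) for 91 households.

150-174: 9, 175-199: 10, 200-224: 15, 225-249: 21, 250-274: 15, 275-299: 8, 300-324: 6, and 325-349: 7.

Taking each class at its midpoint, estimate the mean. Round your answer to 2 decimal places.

Midpoints: 162, 187, 212, 237, 262, 287, 312, 337
Σfm = 9×162 + 10×187 + 15×212 + 21×237 + 15×262 + 8×287 + 6×312 + 7×337 = 21942
n = Σf = 91
Mean = 21942 / 91 = 241.1209

241.12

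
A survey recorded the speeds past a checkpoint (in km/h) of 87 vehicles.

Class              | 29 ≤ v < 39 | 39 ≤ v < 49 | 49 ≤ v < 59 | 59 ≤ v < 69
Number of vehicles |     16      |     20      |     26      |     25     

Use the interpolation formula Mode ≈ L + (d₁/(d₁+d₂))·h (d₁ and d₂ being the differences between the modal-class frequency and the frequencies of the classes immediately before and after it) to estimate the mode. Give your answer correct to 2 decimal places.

57.57

Modal class: 49 ≤ v < 59 (highest frequency 26).
d₁ = 26 − 20 = 6, d₂ = 26 − 25 = 1
Mode ≈ 49 + (6/(6+1)) × 10 = 49 + 8.5714 = 57.5714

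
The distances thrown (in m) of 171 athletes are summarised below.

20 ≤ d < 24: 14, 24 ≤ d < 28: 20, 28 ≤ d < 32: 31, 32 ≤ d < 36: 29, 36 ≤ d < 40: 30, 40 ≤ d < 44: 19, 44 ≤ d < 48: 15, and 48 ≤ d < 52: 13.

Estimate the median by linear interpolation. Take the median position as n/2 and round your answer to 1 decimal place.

Cumulative frequencies: 14, 34, 65, 94, 124, 143, 158, 171
n = 171; position = n/2 = 85.5.
This falls in the class 32 ≤ d < 36: L = 32, F = 65, f = 29, h = 4.
Median ≈ 32 + ((85.5 − 65) / 29) × 4 = 34.8276

34.8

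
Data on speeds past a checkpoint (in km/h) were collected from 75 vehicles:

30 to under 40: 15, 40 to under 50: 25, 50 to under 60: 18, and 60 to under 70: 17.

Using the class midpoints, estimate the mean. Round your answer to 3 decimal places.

Midpoints: 35, 45, 55, 65
Σfm = 15×35 + 25×45 + 18×55 + 17×65 = 3745
n = Σf = 75
Mean = 3745 / 75 = 49.9333

49.933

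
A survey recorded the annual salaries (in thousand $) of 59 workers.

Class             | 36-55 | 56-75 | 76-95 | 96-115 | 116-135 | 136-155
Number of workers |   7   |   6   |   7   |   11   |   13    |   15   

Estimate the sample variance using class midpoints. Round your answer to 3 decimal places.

Midpoints: 45.5, 65.5, 85.5, 105.5, 125.5, 145.5
n = 59, Σfm = 6284.5, mean = 106.5169
Σfm² = 736144.75
Σf(m − x̄)² = Σfm² − (Σfm)²/n = 736144.75 − 6284.5²/59 = 66738.9831
Sample variance = 66738.9831 / 58 = 1150.6721

1150.672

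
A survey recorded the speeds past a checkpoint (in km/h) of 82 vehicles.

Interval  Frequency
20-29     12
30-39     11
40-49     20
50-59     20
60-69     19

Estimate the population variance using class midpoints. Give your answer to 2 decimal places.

Midpoints: 24.5, 34.5, 44.5, 54.5, 64.5
n = 82, Σfm = 3879, mean = 47.3049
Σfm² = 198350.5
Σf(m − x̄)² = Σfm² − (Σfm)²/n = 198350.5 − 3879²/82 = 14854.8780
Population variance = 14854.8780 / 82 = 181.1570

181.16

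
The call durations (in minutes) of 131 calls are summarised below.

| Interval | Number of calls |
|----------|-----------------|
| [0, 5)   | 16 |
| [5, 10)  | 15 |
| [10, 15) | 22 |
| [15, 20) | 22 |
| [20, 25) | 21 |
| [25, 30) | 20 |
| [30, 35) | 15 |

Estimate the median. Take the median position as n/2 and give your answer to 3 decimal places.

Cumulative frequencies: 16, 31, 53, 75, 96, 116, 131
n = 131; position = n/2 = 65.5.
This falls in the class [15, 20): L = 15, F = 53, f = 22, h = 5.
Median ≈ 15 + ((65.5 − 53) / 22) × 5 = 17.8409

17.841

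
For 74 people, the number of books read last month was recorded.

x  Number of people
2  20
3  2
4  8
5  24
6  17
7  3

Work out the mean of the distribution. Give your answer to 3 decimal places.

Values: 2, 3, 4, 5, 6, 7
Σfx = 20×2 + 2×3 + 8×4 + 24×5 + 17×6 + 3×7 = 321
n = Σf = 74
Mean = 321 / 74 = 4.3378

4.338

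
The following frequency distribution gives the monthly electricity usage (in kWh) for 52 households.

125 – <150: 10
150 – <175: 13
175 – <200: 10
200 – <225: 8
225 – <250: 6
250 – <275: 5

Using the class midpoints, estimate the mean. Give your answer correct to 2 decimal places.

188.46

Midpoints: 137.5, 162.5, 187.5, 212.5, 237.5, 262.5
Σfm = 10×137.5 + 13×162.5 + 10×187.5 + 8×212.5 + 6×237.5 + 5×262.5 = 9800
n = Σf = 52
Mean = 9800 / 52 = 188.4615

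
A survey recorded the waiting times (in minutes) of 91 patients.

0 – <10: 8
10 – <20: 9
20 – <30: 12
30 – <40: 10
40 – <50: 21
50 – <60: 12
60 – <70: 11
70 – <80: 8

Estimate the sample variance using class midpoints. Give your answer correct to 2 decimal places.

423.93

Midpoints: 5, 15, 25, 35, 45, 55, 65, 75
n = 91, Σfm = 3745, mean = 41.1538
Σfm² = 192275
Σf(m − x̄)² = Σfm² − (Σfm)²/n = 192275 − 3745²/91 = 38153.8462
Sample variance = 38153.8462 / 90 = 423.9316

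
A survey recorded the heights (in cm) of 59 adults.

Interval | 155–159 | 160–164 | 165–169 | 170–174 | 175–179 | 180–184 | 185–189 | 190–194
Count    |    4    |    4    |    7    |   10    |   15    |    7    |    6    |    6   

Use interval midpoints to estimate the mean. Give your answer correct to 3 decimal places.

175.729

Midpoints: 157, 162, 167, 172, 177, 182, 187, 192
Σfm = 4×157 + 4×162 + 7×167 + 10×172 + 15×177 + 7×182 + 6×187 + 6×192 = 10368
n = Σf = 59
Mean = 10368 / 59 = 175.7288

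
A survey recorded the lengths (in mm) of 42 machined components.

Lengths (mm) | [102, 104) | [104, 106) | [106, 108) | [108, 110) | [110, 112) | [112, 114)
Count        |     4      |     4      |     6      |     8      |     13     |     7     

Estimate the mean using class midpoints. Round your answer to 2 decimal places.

109.05

Midpoints: 103, 105, 107, 109, 111, 113
Σfm = 4×103 + 4×105 + 6×107 + 8×109 + 13×111 + 7×113 = 4580
n = Σf = 42
Mean = 4580 / 42 = 109.0476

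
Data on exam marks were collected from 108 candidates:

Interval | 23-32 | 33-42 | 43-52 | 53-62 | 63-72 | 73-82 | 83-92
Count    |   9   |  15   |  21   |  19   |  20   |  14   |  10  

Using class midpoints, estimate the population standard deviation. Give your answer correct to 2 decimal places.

Midpoints: 27.5, 37.5, 47.5, 57.5, 67.5, 77.5, 87.5
n = 108, Σfm = 6210, mean = 57.5000
Σfm² = 389875
Σf(m − x̄)² = Σfm² − (Σfm)²/n = 389875 − 6210²/108 = 32800.0000
Population variance = 32800.0000 / 108 = 303.7037
Standard deviation = √303.7037 = 17.4271

17.43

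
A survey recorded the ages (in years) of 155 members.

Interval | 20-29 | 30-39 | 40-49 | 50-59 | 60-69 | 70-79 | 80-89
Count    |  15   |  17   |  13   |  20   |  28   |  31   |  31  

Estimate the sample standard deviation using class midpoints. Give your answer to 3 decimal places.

Midpoints: 24.5, 34.5, 44.5, 54.5, 64.5, 74.5, 84.5
n = 155, Σfm = 9357.5, mean = 60.3710
Σfm² = 624278.75
Σf(m − x̄)² = Σfm² − (Σfm)²/n = 624278.75 − 9357.5²/155 = 59357.4194
Sample variance = 59357.4194 / 154 = 385.4378
Standard deviation = √385.4378 = 19.6326

19.633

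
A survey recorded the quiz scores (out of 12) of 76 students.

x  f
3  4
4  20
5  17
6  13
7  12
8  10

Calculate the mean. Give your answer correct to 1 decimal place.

Values: 3, 4, 5, 6, 7, 8
Σfx = 4×3 + 20×4 + 17×5 + 13×6 + 12×7 + 10×8 = 419
n = Σf = 76
Mean = 419 / 76 = 5.5132

5.5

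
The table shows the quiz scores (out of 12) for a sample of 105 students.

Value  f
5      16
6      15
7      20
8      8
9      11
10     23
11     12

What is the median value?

8

Cumulative frequencies: 16, 31, 51, 59, 70, 93, 105
n = 105, so the median is the value in position (n+1)/2 = 53.
Position 53 falls at value 8.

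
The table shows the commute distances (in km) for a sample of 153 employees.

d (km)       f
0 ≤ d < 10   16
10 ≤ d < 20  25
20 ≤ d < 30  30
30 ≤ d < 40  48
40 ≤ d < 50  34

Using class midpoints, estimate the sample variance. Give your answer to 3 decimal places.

164.637

Midpoints: 5, 15, 25, 35, 45
n = 153, Σfm = 4415, mean = 28.8562
Σfm² = 152425
Σf(m − x̄)² = Σfm² − (Σfm)²/n = 152425 − 4415²/153 = 25024.8366
Sample variance = 25024.8366 / 152 = 164.6371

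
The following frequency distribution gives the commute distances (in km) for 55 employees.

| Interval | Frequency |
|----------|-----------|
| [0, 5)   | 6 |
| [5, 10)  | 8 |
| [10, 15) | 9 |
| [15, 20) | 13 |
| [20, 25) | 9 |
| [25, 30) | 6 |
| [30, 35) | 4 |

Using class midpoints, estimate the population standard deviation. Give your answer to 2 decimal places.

Midpoints: 2.5, 7.5, 12.5, 17.5, 22.5, 27.5, 32.5
n = 55, Σfm = 912.5, mean = 16.5909
Σfm² = 19193.75
Σf(m − x̄)² = Σfm² − (Σfm)²/n = 19193.75 − 912.5²/55 = 4054.5455
Population variance = 4054.5455 / 55 = 73.7190
Standard deviation = √73.7190 = 8.5860

8.59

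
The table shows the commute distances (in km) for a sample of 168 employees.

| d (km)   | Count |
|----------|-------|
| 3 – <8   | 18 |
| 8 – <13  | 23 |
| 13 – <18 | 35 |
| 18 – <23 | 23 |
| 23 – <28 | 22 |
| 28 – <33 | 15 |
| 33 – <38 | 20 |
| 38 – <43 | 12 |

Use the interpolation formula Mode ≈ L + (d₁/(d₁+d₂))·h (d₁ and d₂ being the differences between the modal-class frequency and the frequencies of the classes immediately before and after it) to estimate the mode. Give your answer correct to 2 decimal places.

Modal class: 13 – <18 (highest frequency 35).
d₁ = 35 − 23 = 12, d₂ = 35 − 23 = 12
Mode ≈ 13 + (12/(12+12)) × 5 = 13 + 2.5000 = 15.5000

15.50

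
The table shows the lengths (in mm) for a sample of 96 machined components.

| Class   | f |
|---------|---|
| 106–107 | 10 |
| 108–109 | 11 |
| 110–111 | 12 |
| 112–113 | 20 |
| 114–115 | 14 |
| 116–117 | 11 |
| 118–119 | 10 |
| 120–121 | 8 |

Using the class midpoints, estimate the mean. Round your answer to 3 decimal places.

Midpoints: 106.5, 108.5, 110.5, 112.5, 114.5, 116.5, 118.5, 120.5
Σfm = 10×106.5 + 11×108.5 + 12×110.5 + 20×112.5 + 14×114.5 + 11×116.5 + 10×118.5 + 8×120.5 = 10868
n = Σf = 96
Mean = 10868 / 96 = 113.2083

113.208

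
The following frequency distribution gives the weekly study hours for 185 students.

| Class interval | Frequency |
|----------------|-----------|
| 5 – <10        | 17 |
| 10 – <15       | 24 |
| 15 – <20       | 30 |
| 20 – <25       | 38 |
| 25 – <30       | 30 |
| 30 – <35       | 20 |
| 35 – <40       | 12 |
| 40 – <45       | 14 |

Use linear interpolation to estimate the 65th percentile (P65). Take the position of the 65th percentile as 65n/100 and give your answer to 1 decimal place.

Cumulative frequencies: 17, 41, 71, 109, 139, 159, 171, 185
n = 185; position = 65n/100 = 120.25.
This falls in the class 25 – <30: L = 25, F = 109, f = 30, h = 5.
65th percentile ≈ 25 + ((120.25 − 109) / 30) × 5 = 26.8750

26.9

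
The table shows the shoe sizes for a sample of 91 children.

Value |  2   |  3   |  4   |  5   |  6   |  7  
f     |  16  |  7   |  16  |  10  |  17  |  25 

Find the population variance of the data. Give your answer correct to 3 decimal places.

Values: 2, 3, 4, 5, 6, 7
n = 91, Σfx = 444, mean = 4.8791
Σfx² = 2470
Σf(x − x̄)² = Σfx² − (Σfx)²/n = 2470 − 444²/91 = 303.6703
Population variance = 303.6703 / 91 = 3.3370

3.337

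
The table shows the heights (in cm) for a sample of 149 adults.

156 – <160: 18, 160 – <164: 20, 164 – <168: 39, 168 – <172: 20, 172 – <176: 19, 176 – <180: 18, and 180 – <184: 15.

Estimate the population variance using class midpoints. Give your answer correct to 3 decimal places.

53.658

Midpoints: 158, 162, 166, 170, 174, 178, 182
n = 149, Σfm = 25198, mean = 169.1141
Σfm² = 4269332
Σf(m − x̄)² = Σfm² − (Σfm)²/n = 4269332 − 25198²/149 = 7995.0604
Population variance = 7995.0604 / 149 = 53.6581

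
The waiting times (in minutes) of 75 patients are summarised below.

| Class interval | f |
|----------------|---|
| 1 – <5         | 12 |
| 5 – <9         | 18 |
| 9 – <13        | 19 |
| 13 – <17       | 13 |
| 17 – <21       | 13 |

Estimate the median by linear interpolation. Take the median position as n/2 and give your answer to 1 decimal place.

10.6

Cumulative frequencies: 12, 30, 49, 62, 75
n = 75; position = n/2 = 37.5.
This falls in the class 9 – <13: L = 9, F = 30, f = 19, h = 4.
Median ≈ 9 + ((37.5 − 30) / 19) × 4 = 10.5789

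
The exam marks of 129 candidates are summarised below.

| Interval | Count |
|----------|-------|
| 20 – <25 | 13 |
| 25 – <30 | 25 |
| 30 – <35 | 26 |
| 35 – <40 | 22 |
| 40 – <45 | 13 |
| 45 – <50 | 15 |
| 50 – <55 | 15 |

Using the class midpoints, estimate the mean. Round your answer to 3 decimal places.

36.453

Midpoints: 22.5, 27.5, 32.5, 37.5, 42.5, 47.5, 52.5
Σfm = 13×22.5 + 25×27.5 + 26×32.5 + 22×37.5 + 13×42.5 + 15×47.5 + 15×52.5 = 4702.5
n = Σf = 129
Mean = 4702.5 / 129 = 36.4535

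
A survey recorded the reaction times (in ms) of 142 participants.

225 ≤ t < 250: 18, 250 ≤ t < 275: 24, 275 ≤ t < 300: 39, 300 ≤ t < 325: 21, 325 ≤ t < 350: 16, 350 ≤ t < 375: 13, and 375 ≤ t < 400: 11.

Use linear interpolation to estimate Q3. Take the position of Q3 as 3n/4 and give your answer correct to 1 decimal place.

Cumulative frequencies: 18, 42, 81, 102, 118, 131, 142
n = 142; position = 3n/4 = 106.5.
This falls in the class 325 ≤ t < 350: L = 325, F = 102, f = 16, h = 25.
Upper quartile ≈ 325 + ((106.5 − 102) / 16) × 25 = 332.0312

332.0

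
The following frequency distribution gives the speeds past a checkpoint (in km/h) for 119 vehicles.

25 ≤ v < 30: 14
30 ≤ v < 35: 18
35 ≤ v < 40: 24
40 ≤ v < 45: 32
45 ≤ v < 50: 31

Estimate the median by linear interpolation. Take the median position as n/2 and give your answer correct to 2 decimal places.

40.55

Cumulative frequencies: 14, 32, 56, 88, 119
n = 119; position = n/2 = 59.5.
This falls in the class 40 ≤ v < 45: L = 40, F = 56, f = 32, h = 5.
Median ≈ 40 + ((59.5 − 56) / 32) × 5 = 40.5469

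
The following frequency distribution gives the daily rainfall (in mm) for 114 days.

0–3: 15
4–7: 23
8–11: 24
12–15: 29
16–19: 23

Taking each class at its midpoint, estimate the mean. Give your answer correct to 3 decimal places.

Midpoints: 1.5, 5.5, 9.5, 13.5, 17.5
Σfm = 15×1.5 + 23×5.5 + 24×9.5 + 29×13.5 + 23×17.5 = 1171
n = Σf = 114
Mean = 1171 / 114 = 10.2719

10.272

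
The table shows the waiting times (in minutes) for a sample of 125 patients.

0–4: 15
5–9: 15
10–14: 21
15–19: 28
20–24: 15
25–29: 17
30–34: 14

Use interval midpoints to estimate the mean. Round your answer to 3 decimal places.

16.800

Midpoints: 2, 7, 12, 17, 22, 27, 32
Σfm = 15×2 + 15×7 + 21×12 + 28×17 + 15×22 + 17×27 + 14×32 = 2100
n = Σf = 125
Mean = 2100 / 125 = 16.8000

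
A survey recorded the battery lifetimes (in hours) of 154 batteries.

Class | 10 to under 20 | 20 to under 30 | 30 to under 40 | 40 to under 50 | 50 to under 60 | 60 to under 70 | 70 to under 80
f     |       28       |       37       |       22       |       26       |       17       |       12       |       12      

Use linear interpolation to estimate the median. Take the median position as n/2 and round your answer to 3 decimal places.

35.455

Cumulative frequencies: 28, 65, 87, 113, 130, 142, 154
n = 154; position = n/2 = 77.
This falls in the class 30 to under 40: L = 30, F = 65, f = 22, h = 10.
Median ≈ 30 + ((77 − 65) / 22) × 10 = 35.4545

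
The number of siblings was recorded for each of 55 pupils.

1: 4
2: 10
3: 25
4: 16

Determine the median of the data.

3

Cumulative frequencies: 4, 14, 39, 55
n = 55, so the median is the value in position (n+1)/2 = 28.
Position 28 falls at value 3.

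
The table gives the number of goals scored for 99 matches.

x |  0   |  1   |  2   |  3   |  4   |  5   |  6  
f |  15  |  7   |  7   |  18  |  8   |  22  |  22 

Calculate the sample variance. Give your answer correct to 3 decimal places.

4.456

Values: 0, 1, 2, 3, 4, 5, 6
n = 99, Σfx = 349, mean = 3.5253
Σfx² = 1667
Σf(x − x̄)² = Σfx² − (Σfx)²/n = 1667 − 349²/99 = 436.6869
Sample variance = 436.6869 / 98 = 4.4560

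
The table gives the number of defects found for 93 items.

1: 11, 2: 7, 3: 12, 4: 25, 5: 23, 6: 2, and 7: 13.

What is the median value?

4

Cumulative frequencies: 11, 18, 30, 55, 78, 80, 93
n = 93, so the median is the value in position (n+1)/2 = 47.
Position 47 falls at value 4.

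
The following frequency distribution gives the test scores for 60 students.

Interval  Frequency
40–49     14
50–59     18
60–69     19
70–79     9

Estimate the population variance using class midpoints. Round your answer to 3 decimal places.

Midpoints: 44.5, 54.5, 64.5, 74.5
n = 60, Σfm = 3500, mean = 58.3333
Σfm² = 210185
Σf(m − x̄)² = Σfm² − (Σfm)²/n = 210185 − 3500²/60 = 6018.3333
Population variance = 6018.3333 / 60 = 100.3056

100.306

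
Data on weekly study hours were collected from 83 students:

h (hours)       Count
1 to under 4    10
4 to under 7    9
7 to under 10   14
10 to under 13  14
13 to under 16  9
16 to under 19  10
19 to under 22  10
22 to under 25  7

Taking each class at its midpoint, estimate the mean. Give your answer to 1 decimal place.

12.4

Midpoints: 2.5, 5.5, 8.5, 11.5, 14.5, 17.5, 20.5, 23.5
Σfm = 10×2.5 + 9×5.5 + 14×8.5 + 14×11.5 + 9×14.5 + 10×17.5 + 10×20.5 + 7×23.5 = 1029.5
n = Σf = 83
Mean = 1029.5 / 83 = 12.4036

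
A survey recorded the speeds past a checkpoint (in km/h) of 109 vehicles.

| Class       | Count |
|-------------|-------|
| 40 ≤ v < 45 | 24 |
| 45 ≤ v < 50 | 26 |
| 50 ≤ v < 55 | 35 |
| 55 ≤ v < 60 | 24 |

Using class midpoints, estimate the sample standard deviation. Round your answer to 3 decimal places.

5.337

Midpoints: 42.5, 47.5, 52.5, 57.5
n = 109, Σfm = 5472.5, mean = 50.2064
Σfm² = 277831.25
Σf(m − x̄)² = Σfm² − (Σfm)²/n = 277831.25 − 5472.5²/109 = 3076.6055
Sample variance = 3076.6055 / 108 = 28.4871
Standard deviation = √28.4871 = 5.3373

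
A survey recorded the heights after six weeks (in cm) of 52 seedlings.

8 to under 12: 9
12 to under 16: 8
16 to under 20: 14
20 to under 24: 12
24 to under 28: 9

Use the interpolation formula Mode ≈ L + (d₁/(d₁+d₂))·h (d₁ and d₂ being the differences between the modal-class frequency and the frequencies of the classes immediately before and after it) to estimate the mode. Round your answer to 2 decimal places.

19.00

Modal class: 16 to under 20 (highest frequency 14).
d₁ = 14 − 8 = 6, d₂ = 14 − 12 = 2
Mode ≈ 16 + (6/(6+2)) × 4 = 16 + 3.0000 = 19.0000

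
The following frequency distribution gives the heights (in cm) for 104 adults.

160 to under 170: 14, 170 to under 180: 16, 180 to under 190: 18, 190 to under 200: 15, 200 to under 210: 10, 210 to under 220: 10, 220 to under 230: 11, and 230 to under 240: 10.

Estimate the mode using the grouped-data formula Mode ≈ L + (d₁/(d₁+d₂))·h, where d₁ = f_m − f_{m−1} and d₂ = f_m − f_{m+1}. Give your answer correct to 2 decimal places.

Modal class: 180 to under 190 (highest frequency 18).
d₁ = 18 − 16 = 2, d₂ = 18 − 15 = 3
Mode ≈ 180 + (2/(2+3)) × 10 = 180 + 4.0000 = 184.0000

184.00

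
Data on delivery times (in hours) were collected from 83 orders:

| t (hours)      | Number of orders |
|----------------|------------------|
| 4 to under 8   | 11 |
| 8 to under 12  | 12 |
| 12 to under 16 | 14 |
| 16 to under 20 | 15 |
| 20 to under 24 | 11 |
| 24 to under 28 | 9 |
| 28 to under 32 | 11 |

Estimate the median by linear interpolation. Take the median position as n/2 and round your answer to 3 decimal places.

17.200

Cumulative frequencies: 11, 23, 37, 52, 63, 72, 83
n = 83; position = n/2 = 41.5.
This falls in the class 16 to under 20: L = 16, F = 37, f = 15, h = 4.
Median ≈ 16 + ((41.5 − 37) / 15) × 4 = 17.2000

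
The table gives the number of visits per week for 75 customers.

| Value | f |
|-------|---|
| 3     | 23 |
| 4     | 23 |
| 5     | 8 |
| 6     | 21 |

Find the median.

4

Cumulative frequencies: 23, 46, 54, 75
n = 75, so the median is the value in position (n+1)/2 = 38.
Position 38 falls at value 4.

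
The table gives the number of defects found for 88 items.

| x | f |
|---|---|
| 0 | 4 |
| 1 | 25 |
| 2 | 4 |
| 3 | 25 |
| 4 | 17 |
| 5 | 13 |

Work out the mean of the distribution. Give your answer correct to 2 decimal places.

2.74

Values: 0, 1, 2, 3, 4, 5
Σfx = 4×0 + 25×1 + 4×2 + 25×3 + 17×4 + 13×5 = 241
n = Σf = 88
Mean = 241 / 88 = 2.7386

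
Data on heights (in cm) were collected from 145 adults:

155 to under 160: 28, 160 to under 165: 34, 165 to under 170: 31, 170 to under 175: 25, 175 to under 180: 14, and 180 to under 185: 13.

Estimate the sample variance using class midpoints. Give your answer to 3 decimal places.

59.717

Midpoints: 157.5, 162.5, 167.5, 172.5, 177.5, 182.5
n = 145, Σfm = 24297.5, mean = 167.5690
Σfm² = 4080106.25
Σf(m − x̄)² = Σfm² − (Σfm)²/n = 4080106.25 − 24297.5²/145 = 8599.3103
Sample variance = 8599.3103 / 144 = 59.7174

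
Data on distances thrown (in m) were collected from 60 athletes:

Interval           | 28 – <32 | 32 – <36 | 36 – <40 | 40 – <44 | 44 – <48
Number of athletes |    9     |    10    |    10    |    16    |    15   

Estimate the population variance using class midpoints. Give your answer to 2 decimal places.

31.09

Midpoints: 30, 34, 38, 42, 46
n = 60, Σfm = 2352, mean = 39.2000
Σfm² = 94064
Σf(m − x̄)² = Σfm² − (Σfm)²/n = 94064 − 2352²/60 = 1865.6000
Population variance = 1865.6000 / 60 = 31.0933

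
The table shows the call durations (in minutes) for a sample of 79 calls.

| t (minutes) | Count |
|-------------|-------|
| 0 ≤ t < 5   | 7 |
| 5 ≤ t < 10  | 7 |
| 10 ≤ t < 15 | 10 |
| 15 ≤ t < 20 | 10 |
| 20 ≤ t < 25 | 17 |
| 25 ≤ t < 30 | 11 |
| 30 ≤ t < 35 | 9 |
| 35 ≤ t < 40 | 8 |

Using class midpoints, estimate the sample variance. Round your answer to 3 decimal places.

107.514

Midpoints: 2.5, 7.5, 12.5, 17.5, 22.5, 27.5, 32.5, 37.5
n = 79, Σfm = 1647.5, mean = 20.8544
Σfm² = 42743.75
Σf(m − x̄)² = Σfm² − (Σfm)²/n = 42743.75 − 1647.5²/79 = 8386.0759
Sample variance = 8386.0759 / 78 = 107.5138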